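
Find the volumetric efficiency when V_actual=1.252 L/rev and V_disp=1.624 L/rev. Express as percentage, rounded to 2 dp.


eta_v = (V_actual / V_disp) * 100
Ratio = 1.252 / 1.624 = 0.7709
eta_v = 0.7709 * 100 = 77.09%


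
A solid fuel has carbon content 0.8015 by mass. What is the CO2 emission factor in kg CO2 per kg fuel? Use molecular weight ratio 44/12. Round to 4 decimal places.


EF = C_frac * (M_CO2 / M_C)
EF = 0.8015 * (44/12)
EF = 0.8015 * 3.666667 = 2.9388 kg_CO2/kg_fuel


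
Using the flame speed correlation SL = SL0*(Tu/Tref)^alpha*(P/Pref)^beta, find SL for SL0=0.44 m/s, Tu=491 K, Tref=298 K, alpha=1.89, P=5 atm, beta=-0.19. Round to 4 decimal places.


SL = SL0 * (Tu/Tref)^alpha * (P/Pref)^beta
T ratio = 491/298 = 1.64765101
(T ratio)^alpha = 1.64765101^1.89 = 2.569658
(P/Pref)^beta = 5^(-0.19) = 0.736539
SL = 0.44 * 2.569658 * 0.736539 = 0.8328 m/s


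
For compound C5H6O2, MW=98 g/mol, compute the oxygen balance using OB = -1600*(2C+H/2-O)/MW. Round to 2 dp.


OB = -1600 * (2C + H/2 - O) / MW
Inner = 2*5 + 6/2 - 2 = 11.00
OB = -1600 * 11.00 / 98 = -179.59%


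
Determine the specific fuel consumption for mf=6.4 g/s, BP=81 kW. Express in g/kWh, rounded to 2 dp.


SFC = (mf / BP) * 3600
Rate = 6.4 / 81 = 0.079012 g/(s*kW)
SFC = 0.079012 * 3600 = 284.44 g/kWh


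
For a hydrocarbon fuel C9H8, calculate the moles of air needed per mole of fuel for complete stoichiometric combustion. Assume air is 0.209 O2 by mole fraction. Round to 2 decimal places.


Balanced combustion: C9H8 + 11 O2 -> 9 CO2 + 4 H2O
O2 needed = C + H/4 = 9 + 8/4 = 11.00 moles
Air moles = O2 / 0.209 = 11.00 / 0.209 = 52.63 moles air


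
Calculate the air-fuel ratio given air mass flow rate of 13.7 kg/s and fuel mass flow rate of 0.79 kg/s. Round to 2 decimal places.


AFR = m_air / m_fuel
AFR = 13.7 / 0.79 = 17.34


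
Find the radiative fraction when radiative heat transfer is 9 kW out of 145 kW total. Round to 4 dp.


f_rad = Q_rad / Q_total
f_rad = 9 / 145 = 0.0621


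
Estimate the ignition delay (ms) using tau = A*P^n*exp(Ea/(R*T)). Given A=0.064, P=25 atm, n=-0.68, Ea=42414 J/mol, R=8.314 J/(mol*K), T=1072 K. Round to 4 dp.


tau = A * P^n * exp(Ea/(R*T))
P^n = 25^(-0.68) = 0.11204714
Ea/(R*T) = 42414/(8.314*1072) = 4.758876
exp(Ea/(R*T)) = 116.614825
tau = 0.064 * 0.11204714 * 116.614825 = 0.8362 ms


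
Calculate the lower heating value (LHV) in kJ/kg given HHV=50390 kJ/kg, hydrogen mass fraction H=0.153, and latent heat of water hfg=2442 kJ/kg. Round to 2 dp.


LHV = HHV - hfg * 9 * H
Water correction = 2442 * 9 * 0.153 = 3362.634 kJ/kg
LHV = 50390 - 3362.634 = 47027.37 kJ/kg


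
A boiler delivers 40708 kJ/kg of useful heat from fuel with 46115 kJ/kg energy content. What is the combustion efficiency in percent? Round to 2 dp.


Efficiency = (Q_useful / Q_fuel) * 100
Efficiency = (40708 / 46115) * 100
Efficiency = 0.8827 * 100 = 88.27%


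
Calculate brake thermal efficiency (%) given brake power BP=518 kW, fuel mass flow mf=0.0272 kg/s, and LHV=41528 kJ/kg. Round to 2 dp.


eta_BTE = (BP / (mf * LHV)) * 100
Denominator = 0.0272 * 41528 = 1129.5616 kW
eta_BTE = (518 / 1129.5616) * 100 = 45.86%


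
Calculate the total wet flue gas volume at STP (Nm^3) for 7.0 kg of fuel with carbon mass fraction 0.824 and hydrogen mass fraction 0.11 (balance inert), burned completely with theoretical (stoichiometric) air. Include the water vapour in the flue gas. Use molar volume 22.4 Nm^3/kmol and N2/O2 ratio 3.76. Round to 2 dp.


Per kg fuel: CO2 = (C/12 kmol)*22.4 = (0.824/12)*22.4 = 1.53813 Nm^3
Per kg fuel: H2O = (H/2 kmol)*22.4 = (0.11/2)*22.4 = 1.23200 Nm^3
O2 needed per kg fuel = C/12 + H/4 = 0.824/12 + 0.11/4 = 0.09616667 kmol
Per kg fuel: N2 = O2*3.76*22.4 = 0.09616667*3.76*22.4 = 8.09954 Nm^3
Total per kg = 1.53813 + 1.23200 + 8.09954 = 10.86967 Nm^3
Total = 10.86967 * 7.0 = 76.09 Nm^3


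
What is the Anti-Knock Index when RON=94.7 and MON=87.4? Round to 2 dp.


AKI = (RON + MON) / 2
AKI = (94.7 + 87.4) / 2
AKI = 182.1 / 2 = 91.05


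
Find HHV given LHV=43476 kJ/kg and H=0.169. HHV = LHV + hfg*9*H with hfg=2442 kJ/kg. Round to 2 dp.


HHV = LHV + hfg * 9 * H
Water addition = 2442 * 9 * 0.169 = 3714.282 kJ/kg
HHV = 43476 + 3714.282 = 47190.28 kJ/kg


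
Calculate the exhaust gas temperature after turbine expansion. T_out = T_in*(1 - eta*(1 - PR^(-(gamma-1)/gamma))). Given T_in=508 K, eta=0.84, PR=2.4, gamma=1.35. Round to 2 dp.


T_out = T_in * (1 - eta * (1 - PR^(-(gamma-1)/gamma)))
Exponent = -(1.35-1)/1.35 = -0.25925926
PR^exp = 2.4^(-0.25925926) = 0.79694200
Factor = 1 - 0.84*(1 - 0.79694200) = 0.82943128
T_out = 508 * 0.82943128 = 421.35 K


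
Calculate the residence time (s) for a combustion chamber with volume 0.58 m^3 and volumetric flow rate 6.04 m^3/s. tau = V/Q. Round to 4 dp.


tau = V / Q_flow
tau = 0.58 / 6.04 = 0.0960 s


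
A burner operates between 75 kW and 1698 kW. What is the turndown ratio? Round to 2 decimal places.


TDR = Q_max / Q_min
TDR = 1698 / 75 = 22.64


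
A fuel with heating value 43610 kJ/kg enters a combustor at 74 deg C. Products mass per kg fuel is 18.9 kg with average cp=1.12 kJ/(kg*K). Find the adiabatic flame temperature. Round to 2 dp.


T_ad = T_in + Hc / (m_p * cp)
Denominator = 18.9 * 1.12 = 21.1680
Temperature rise = 43610 / 21.1680 = 2060.19 K
T_ad = 74 + 2060.19 = 2134.19 deg C


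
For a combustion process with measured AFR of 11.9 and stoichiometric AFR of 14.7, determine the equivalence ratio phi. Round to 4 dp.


phi = AFR_stoich / AFR_actual
phi = 14.7 / 11.9 = 1.2353


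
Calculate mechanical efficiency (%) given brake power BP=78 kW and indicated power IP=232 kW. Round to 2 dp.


eta_mech = (BP / IP) * 100
Ratio = 78 / 232 = 0.3362
eta_mech = 0.3362 * 100 = 33.62%


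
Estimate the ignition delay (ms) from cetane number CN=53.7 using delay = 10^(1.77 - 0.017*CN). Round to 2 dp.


delay = 10^(1.77 - 0.017*CN)
Exponent = 1.77 - 0.017*53.7 = 0.8571
delay = 10^0.8571 = 7.20 ms


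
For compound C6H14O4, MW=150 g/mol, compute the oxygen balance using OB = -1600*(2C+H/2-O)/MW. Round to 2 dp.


OB = -1600 * (2C + H/2 - O) / MW
Inner = 2*6 + 14/2 - 4 = 15.00
OB = -1600 * 15.00 / 150 = -160.00%


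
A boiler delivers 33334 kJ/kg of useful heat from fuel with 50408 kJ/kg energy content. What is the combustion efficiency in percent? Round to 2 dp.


Efficiency = (Q_useful / Q_fuel) * 100
Efficiency = (33334 / 50408) * 100
Efficiency = 0.6613 * 100 = 66.13%


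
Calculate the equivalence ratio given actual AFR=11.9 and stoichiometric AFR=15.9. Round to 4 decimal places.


phi = AFR_stoich / AFR_actual
phi = 15.9 / 11.9 = 1.3361


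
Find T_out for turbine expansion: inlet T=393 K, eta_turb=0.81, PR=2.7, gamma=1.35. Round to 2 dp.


T_out = T_in * (1 - eta * (1 - PR^(-(gamma-1)/gamma)))
Exponent = -(1.35-1)/1.35 = -0.25925926
PR^exp = 2.7^(-0.25925926) = 0.77297411
Factor = 1 - 0.81*(1 - 0.77297411) = 0.81610903
T_out = 393 * 0.81610903 = 320.73 K


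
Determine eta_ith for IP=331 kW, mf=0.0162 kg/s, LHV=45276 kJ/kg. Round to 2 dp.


eta_ith = (IP / (mf * LHV)) * 100
Denominator = 0.0162 * 45276 = 733.4712 kW
eta_ith = (331 / 733.4712) * 100 = 45.13%


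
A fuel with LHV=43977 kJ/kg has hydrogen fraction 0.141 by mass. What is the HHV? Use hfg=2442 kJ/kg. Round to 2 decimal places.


HHV = LHV + hfg * 9 * H
Water addition = 2442 * 9 * 0.141 = 3098.898 kJ/kg
HHV = 43977 + 3098.898 = 47075.90 kJ/kg


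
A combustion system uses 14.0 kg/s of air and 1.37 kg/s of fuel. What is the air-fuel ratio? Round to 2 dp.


AFR = m_air / m_fuel
AFR = 14.0 / 1.37 = 10.22


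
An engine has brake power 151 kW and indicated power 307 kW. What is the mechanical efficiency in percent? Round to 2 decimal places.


eta_mech = (BP / IP) * 100
Ratio = 151 / 307 = 0.4919
eta_mech = 0.4919 * 100 = 49.19%


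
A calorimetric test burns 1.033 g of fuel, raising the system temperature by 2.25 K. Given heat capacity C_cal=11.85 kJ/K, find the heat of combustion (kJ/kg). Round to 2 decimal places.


Hc = C_cal * delta_T / m_fuel
Q_released = 11.85 * 2.25 = 26.6625 kJ
m_fuel = 1.033 g = 1.033/1000 kg = 0.001033 kg
Hc = 26.6625 / 0.001033 = 25810.75 kJ/kg


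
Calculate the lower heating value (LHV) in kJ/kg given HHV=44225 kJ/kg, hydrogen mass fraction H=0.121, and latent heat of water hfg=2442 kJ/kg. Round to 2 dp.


LHV = HHV - hfg * 9 * H
Water correction = 2442 * 9 * 0.121 = 2659.338 kJ/kg
LHV = 44225 - 2659.338 = 41565.66 kJ/kg


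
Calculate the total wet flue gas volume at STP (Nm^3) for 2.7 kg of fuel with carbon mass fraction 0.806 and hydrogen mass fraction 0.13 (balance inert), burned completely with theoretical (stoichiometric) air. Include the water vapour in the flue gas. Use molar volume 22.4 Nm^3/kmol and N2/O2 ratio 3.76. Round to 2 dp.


Per kg fuel: CO2 = (C/12 kmol)*22.4 = (0.806/12)*22.4 = 1.50453 Nm^3
Per kg fuel: H2O = (H/2 kmol)*22.4 = (0.13/2)*22.4 = 1.45600 Nm^3
O2 needed per kg fuel = C/12 + H/4 = 0.806/12 + 0.13/4 = 0.09966667 kmol
Per kg fuel: N2 = O2*3.76*22.4 = 0.09966667*3.76*22.4 = 8.39433 Nm^3
Total per kg = 1.50453 + 1.45600 + 8.39433 = 11.35486 Nm^3
Total = 11.35486 * 2.7 = 30.66 Nm^3


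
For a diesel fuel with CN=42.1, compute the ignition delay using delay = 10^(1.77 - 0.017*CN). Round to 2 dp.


delay = 10^(1.77 - 0.017*CN)
Exponent = 1.77 - 0.017*42.1 = 1.0543
delay = 10^1.0543 = 11.33 ms


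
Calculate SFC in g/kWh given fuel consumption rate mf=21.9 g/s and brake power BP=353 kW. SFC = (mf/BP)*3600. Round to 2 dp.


SFC = (mf / BP) * 3600
Rate = 21.9 / 353 = 0.062040 g/(s*kW)
SFC = 0.062040 * 3600 = 223.34 g/kWh


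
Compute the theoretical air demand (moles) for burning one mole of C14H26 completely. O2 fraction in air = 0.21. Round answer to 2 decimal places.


Balanced combustion: C14H26 + 20.5 O2 -> 14 CO2 + 13 H2O
O2 needed = C + H/4 = 14 + 26/4 = 20.50 moles
Air moles = O2 / 0.21 = 20.50 / 0.21 = 97.62 moles air


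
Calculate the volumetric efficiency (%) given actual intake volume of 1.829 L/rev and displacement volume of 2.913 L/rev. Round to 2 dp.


eta_v = (V_actual / V_disp) * 100
Ratio = 1.829 / 2.913 = 0.6279
eta_v = 0.6279 * 100 = 62.79%


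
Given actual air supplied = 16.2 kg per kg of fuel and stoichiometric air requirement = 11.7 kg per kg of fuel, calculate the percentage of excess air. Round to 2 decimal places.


Excess air = actual - stoichiometric = 16.2 - 11.7 = 4.50 kg/kg fuel
Excess air % = (excess / stoich) * 100 = (4.50 / 11.7) * 100 = 38.46%


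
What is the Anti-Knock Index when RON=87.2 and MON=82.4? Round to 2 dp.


AKI = (RON + MON) / 2
AKI = (87.2 + 82.4) / 2
AKI = 169.6 / 2 = 84.80


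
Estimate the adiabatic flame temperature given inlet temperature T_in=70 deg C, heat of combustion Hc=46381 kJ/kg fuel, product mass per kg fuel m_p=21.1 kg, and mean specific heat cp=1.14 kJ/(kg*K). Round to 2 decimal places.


T_ad = T_in + Hc / (m_p * cp)
Denominator = 21.1 * 1.14 = 24.0540
Temperature rise = 46381 / 24.0540 = 1928.20 K
T_ad = 70 + 1928.20 = 1998.20 deg C


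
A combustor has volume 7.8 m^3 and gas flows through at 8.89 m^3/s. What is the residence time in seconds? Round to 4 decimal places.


tau = V / Q_flow
tau = 7.8 / 8.89 = 0.8774 s


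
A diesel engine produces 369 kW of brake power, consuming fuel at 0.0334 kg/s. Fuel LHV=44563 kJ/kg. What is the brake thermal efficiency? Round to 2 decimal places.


eta_BTE = (BP / (mf * LHV)) * 100
Denominator = 0.0334 * 44563 = 1488.4042 kW
eta_BTE = (369 / 1488.4042) * 100 = 24.79%


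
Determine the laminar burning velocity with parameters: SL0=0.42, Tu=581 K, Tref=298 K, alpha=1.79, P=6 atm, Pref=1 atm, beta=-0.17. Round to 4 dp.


SL = SL0 * (Tu/Tref)^alpha * (P/Pref)^beta
T ratio = 581/298 = 1.94966443
(T ratio)^alpha = 1.94966443^1.79 = 3.303910
(P/Pref)^beta = 6^(-0.17) = 0.737419
SL = 0.42 * 3.303910 * 0.737419 = 1.0233 m/s


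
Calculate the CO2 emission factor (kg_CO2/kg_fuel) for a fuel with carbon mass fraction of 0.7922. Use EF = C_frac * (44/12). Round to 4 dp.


EF = C_frac * (M_CO2 / M_C)
EF = 0.7922 * (44/12)
EF = 0.7922 * 3.666667 = 2.9047 kg_CO2/kg_fuel


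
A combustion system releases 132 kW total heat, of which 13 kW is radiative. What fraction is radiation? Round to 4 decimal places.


f_rad = Q_rad / Q_total
f_rad = 13 / 132 = 0.0985


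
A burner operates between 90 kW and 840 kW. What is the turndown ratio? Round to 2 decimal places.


TDR = Q_max / Q_min
TDR = 840 / 90 = 9.33


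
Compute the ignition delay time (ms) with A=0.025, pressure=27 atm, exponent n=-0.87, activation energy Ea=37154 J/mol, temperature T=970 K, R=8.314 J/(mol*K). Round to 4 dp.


tau = A * P^n * exp(Ea/(R*T))
P^n = 27^(-0.87) = 0.05684778
Ea/(R*T) = 37154/(8.314*970) = 4.607060
exp(Ea/(R*T)) = 100.189111
tau = 0.025 * 0.05684778 * 100.189111 = 0.1424 ms


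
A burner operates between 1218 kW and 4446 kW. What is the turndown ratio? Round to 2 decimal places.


TDR = Q_max / Q_min
TDR = 4446 / 1218 = 3.65


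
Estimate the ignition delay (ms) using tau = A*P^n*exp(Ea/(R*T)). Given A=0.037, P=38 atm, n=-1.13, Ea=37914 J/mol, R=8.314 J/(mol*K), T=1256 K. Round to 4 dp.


tau = A * P^n * exp(Ea/(R*T))
P^n = 38^(-1.13) = 0.01640003
Ea/(R*T) = 37914/(8.314*1256) = 3.630780
exp(Ea/(R*T)) = 37.742248
tau = 0.037 * 0.01640003 * 37.742248 = 0.0229 ms


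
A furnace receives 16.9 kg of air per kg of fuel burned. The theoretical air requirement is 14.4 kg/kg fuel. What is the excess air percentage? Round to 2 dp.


Excess air = actual - stoichiometric = 16.9 - 14.4 = 2.50 kg/kg fuel
Excess air % = (excess / stoich) * 100 = (2.50 / 14.4) * 100 = 17.36%


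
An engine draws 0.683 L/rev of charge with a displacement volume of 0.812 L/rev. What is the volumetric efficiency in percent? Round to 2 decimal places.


eta_v = (V_actual / V_disp) * 100
Ratio = 0.683 / 0.812 = 0.8411
eta_v = 0.8411 * 100 = 84.11%


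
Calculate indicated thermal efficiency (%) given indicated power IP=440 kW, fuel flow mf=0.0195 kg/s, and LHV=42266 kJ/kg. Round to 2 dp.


eta_ith = (IP / (mf * LHV)) * 100
Denominator = 0.0195 * 42266 = 824.1870 kW
eta_ith = (440 / 824.1870) * 100 = 53.39%


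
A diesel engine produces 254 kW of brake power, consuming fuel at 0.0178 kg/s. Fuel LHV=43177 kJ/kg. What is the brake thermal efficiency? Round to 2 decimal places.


eta_BTE = (BP / (mf * LHV)) * 100
Denominator = 0.0178 * 43177 = 768.5506 kW
eta_BTE = (254 / 768.5506) * 100 = 33.05%


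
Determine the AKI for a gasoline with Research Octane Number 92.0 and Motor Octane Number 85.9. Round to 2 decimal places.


AKI = (RON + MON) / 2
AKI = (92.0 + 85.9) / 2
AKI = 177.9 / 2 = 88.95


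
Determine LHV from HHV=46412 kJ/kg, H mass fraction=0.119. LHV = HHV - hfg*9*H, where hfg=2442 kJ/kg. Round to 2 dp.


LHV = HHV - hfg * 9 * H
Water correction = 2442 * 9 * 0.119 = 2615.382 kJ/kg
LHV = 46412 - 2615.382 = 43796.62 kJ/kg


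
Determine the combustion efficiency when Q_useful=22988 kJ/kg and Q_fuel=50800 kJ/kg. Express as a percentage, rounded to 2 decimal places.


Efficiency = (Q_useful / Q_fuel) * 100
Efficiency = (22988 / 50800) * 100
Efficiency = 0.4525 * 100 = 45.25%


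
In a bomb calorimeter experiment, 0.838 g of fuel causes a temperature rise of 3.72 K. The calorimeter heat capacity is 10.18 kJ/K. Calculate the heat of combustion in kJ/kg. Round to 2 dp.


Hc = C_cal * delta_T / m_fuel
Q_released = 10.18 * 3.72 = 37.8696 kJ
m_fuel = 0.838 g = 0.838/1000 kg = 0.000838 kg
Hc = 37.8696 / 0.000838 = 45190.45 kJ/kg


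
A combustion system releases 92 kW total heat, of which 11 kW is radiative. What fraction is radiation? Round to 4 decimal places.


f_rad = Q_rad / Q_total
f_rad = 11 / 92 = 0.1196


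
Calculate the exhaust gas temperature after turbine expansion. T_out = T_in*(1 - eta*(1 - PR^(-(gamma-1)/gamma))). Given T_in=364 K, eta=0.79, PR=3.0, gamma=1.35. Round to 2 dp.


T_out = T_in * (1 - eta * (1 - PR^(-(gamma-1)/gamma)))
Exponent = -(1.35-1)/1.35 = -0.25925926
PR^exp = 3.0^(-0.25925926) = 0.75214556
Factor = 1 - 0.79*(1 - 0.75214556) = 0.80419499
T_out = 364 * 0.80419499 = 292.73 K


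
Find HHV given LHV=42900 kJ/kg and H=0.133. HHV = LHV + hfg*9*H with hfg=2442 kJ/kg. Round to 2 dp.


HHV = LHV + hfg * 9 * H
Water addition = 2442 * 9 * 0.133 = 2923.074 kJ/kg
HHV = 42900 + 2923.074 = 45823.07 kJ/kg


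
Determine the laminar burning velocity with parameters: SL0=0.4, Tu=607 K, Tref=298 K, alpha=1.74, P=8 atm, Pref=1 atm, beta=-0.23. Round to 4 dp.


SL = SL0 * (Tu/Tref)^alpha * (P/Pref)^beta
T ratio = 607/298 = 2.03691275
(T ratio)^alpha = 2.03691275^1.74 = 3.448355
(P/Pref)^beta = 8^(-0.23) = 0.619854
SL = 0.4 * 3.448355 * 0.619854 = 0.8550 m/s


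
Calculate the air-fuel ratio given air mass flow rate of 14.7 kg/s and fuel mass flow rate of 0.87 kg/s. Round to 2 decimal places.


AFR = m_air / m_fuel
AFR = 14.7 / 0.87 = 16.90


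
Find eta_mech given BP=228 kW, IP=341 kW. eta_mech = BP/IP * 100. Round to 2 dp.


eta_mech = (BP / IP) * 100
Ratio = 228 / 341 = 0.6686
eta_mech = 0.6686 * 100 = 66.86%


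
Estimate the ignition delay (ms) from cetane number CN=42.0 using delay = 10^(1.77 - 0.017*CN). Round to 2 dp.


delay = 10^(1.77 - 0.017*CN)
Exponent = 1.77 - 0.017*42.0 = 1.0560
delay = 10^1.0560 = 11.38 ms


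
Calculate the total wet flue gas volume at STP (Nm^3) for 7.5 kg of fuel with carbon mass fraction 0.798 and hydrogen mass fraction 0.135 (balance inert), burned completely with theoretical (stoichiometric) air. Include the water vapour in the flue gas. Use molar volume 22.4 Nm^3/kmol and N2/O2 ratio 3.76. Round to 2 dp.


Per kg fuel: CO2 = (C/12 kmol)*22.4 = (0.798/12)*22.4 = 1.48960 Nm^3
Per kg fuel: H2O = (H/2 kmol)*22.4 = (0.135/2)*22.4 = 1.51200 Nm^3
O2 needed per kg fuel = C/12 + H/4 = 0.798/12 + 0.135/4 = 0.10025000 kmol
Per kg fuel: N2 = O2*3.76*22.4 = 0.10025000*3.76*22.4 = 8.44346 Nm^3
Total per kg = 1.48960 + 1.51200 + 8.44346 = 11.44506 Nm^3
Total = 11.44506 * 7.5 = 85.84 Nm^3


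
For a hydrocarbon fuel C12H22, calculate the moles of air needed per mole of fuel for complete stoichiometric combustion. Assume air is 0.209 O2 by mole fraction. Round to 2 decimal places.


Balanced combustion: C12H22 + 17.5 O2 -> 12 CO2 + 11 H2O
O2 needed = C + H/4 = 12 + 22/4 = 17.50 moles
Air moles = O2 / 0.209 = 17.50 / 0.209 = 83.73 moles air


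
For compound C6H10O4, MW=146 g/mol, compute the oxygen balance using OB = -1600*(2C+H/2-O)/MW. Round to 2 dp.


OB = -1600 * (2C + H/2 - O) / MW
Inner = 2*6 + 10/2 - 4 = 13.00
OB = -1600 * 13.00 / 146 = -142.47%


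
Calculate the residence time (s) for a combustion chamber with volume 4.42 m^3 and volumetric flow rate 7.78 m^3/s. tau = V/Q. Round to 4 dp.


tau = V / Q_flow
tau = 4.42 / 7.78 = 0.5681 s


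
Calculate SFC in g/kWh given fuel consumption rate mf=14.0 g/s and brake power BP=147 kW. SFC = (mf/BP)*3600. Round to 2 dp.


SFC = (mf / BP) * 3600
Rate = 14.0 / 147 = 0.095238 g/(s*kW)
SFC = 0.095238 * 3600 = 342.86 g/kWh


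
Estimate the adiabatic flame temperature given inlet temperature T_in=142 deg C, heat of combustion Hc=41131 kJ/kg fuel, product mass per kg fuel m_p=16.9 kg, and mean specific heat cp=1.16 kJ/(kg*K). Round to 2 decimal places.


T_ad = T_in + Hc / (m_p * cp)
Denominator = 16.9 * 1.16 = 19.6040
Temperature rise = 41131 / 19.6040 = 2098.09 K
T_ad = 142 + 2098.09 = 2240.09 deg C


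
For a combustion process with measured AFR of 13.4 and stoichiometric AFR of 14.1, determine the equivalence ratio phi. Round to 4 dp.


phi = AFR_stoich / AFR_actual
phi = 14.1 / 13.4 = 1.0522


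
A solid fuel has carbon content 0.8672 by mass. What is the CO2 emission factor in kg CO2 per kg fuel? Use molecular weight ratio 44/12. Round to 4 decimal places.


EF = C_frac * (M_CO2 / M_C)
EF = 0.8672 * (44/12)
EF = 0.8672 * 3.666667 = 3.1797 kg_CO2/kg_fuel


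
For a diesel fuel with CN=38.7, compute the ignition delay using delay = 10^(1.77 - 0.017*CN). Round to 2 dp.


delay = 10^(1.77 - 0.017*CN)
Exponent = 1.77 - 0.017*38.7 = 1.1121
delay = 10^1.1121 = 12.94 ms


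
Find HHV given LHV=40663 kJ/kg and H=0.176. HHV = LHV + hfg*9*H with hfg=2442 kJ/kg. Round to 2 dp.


HHV = LHV + hfg * 9 * H
Water addition = 2442 * 9 * 0.176 = 3868.128 kJ/kg
HHV = 40663 + 3868.128 = 44531.13 kJ/kg


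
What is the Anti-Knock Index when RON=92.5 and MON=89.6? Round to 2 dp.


AKI = (RON + MON) / 2
AKI = (92.5 + 89.6) / 2
AKI = 182.1 / 2 = 91.05


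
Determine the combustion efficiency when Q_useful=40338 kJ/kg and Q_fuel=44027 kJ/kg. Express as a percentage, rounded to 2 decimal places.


Efficiency = (Q_useful / Q_fuel) * 100
Efficiency = (40338 / 44027) * 100
Efficiency = 0.9162 * 100 = 91.62%


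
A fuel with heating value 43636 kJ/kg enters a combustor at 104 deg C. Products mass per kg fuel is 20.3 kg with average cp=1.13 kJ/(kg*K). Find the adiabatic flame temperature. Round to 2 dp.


T_ad = T_in + Hc / (m_p * cp)
Denominator = 20.3 * 1.13 = 22.9390
Temperature rise = 43636 / 22.9390 = 1902.26 K
T_ad = 104 + 1902.26 = 2006.26 deg C


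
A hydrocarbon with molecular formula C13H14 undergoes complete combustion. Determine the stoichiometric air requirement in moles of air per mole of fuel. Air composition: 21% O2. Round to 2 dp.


Balanced combustion: C13H14 + 16.5 O2 -> 13 CO2 + 7 H2O
O2 needed = C + H/4 = 13 + 14/4 = 16.50 moles
Air moles = O2 / 0.21 = 16.50 / 0.21 = 78.57 moles air


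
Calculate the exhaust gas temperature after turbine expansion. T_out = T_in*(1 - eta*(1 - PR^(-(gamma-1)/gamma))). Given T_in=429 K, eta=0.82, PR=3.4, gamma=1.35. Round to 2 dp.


T_out = T_in * (1 - eta * (1 - PR^(-(gamma-1)/gamma)))
Exponent = -(1.35-1)/1.35 = -0.25925926
PR^exp = 3.4^(-0.25925926) = 0.72813041
Factor = 1 - 0.82*(1 - 0.72813041) = 0.77706694
T_out = 429 * 0.77706694 = 333.36 K


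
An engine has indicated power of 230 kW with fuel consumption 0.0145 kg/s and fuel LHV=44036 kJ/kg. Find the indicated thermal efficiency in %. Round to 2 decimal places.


eta_ith = (IP / (mf * LHV)) * 100
Denominator = 0.0145 * 44036 = 638.5220 kW
eta_ith = (230 / 638.5220) * 100 = 36.02%


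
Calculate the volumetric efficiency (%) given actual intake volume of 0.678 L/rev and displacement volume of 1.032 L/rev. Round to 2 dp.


eta_v = (V_actual / V_disp) * 100
Ratio = 0.678 / 1.032 = 0.6570
eta_v = 0.6570 * 100 = 65.70%


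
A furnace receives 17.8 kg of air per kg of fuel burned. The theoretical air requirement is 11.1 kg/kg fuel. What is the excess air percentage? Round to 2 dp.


Excess air = actual - stoichiometric = 17.8 - 11.1 = 6.70 kg/kg fuel
Excess air % = (excess / stoich) * 100 = (6.70 / 11.1) * 100 = 60.36%


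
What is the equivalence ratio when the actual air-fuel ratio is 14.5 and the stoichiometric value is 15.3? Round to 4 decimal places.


phi = AFR_stoich / AFR_actual
phi = 15.3 / 14.5 = 1.0552


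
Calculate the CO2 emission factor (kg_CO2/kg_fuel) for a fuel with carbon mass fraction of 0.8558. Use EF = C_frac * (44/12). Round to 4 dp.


EF = C_frac * (M_CO2 / M_C)
EF = 0.8558 * (44/12)
EF = 0.8558 * 3.666667 = 3.1379 kg_CO2/kg_fuel


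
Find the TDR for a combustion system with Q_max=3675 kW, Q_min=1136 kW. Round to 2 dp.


TDR = Q_max / Q_min
TDR = 3675 / 1136 = 3.24


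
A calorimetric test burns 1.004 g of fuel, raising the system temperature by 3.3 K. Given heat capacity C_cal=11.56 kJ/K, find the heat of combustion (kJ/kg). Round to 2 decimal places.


Hc = C_cal * delta_T / m_fuel
Q_released = 11.56 * 3.3 = 38.1480 kJ
m_fuel = 1.004 g = 1.004/1000 kg = 0.001004 kg
Hc = 38.1480 / 0.001004 = 37996.02 kJ/kg


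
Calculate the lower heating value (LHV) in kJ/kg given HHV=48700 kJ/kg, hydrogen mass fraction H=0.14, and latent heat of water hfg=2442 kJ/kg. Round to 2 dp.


LHV = HHV - hfg * 9 * H
Water correction = 2442 * 9 * 0.14 = 3076.920 kJ/kg
LHV = 48700 - 3076.920 = 45623.08 kJ/kg


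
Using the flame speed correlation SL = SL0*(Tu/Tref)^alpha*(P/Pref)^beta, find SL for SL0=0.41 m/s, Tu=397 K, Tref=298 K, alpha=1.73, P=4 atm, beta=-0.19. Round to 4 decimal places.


SL = SL0 * (Tu/Tref)^alpha * (P/Pref)^beta
T ratio = 397/298 = 1.33221477
(T ratio)^alpha = 1.33221477^1.73 = 1.642530
(P/Pref)^beta = 4^(-0.19) = 0.768438
SL = 0.41 * 1.642530 * 0.768438 = 0.5175 m/s


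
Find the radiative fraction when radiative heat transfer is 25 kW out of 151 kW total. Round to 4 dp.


f_rad = Q_rad / Q_total
f_rad = 25 / 151 = 0.1656


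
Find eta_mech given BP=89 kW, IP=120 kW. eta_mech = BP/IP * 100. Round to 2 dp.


eta_mech = (BP / IP) * 100
Ratio = 89 / 120 = 0.7417
eta_mech = 0.7417 * 100 = 74.17%


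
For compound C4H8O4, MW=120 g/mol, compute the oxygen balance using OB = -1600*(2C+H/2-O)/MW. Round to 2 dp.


OB = -1600 * (2C + H/2 - O) / MW
Inner = 2*4 + 8/2 - 4 = 8.00
OB = -1600 * 8.00 / 120 = -106.67%


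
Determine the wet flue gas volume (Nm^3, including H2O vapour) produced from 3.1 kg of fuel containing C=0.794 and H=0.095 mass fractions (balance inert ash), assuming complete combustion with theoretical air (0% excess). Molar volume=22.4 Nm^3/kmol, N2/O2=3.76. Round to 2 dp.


Per kg fuel: CO2 = (C/12 kmol)*22.4 = (0.794/12)*22.4 = 1.48213 Nm^3
Per kg fuel: H2O = (H/2 kmol)*22.4 = (0.095/2)*22.4 = 1.06400 Nm^3
O2 needed per kg fuel = C/12 + H/4 = 0.794/12 + 0.095/4 = 0.08991667 kmol
Per kg fuel: N2 = O2*3.76*22.4 = 0.08991667*3.76*22.4 = 7.57314 Nm^3
Total per kg = 1.48213 + 1.06400 + 7.57314 = 10.11927 Nm^3
Total = 10.11927 * 3.1 = 31.37 Nm^3


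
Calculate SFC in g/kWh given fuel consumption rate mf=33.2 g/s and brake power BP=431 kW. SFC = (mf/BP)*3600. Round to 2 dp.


SFC = (mf / BP) * 3600
Rate = 33.2 / 431 = 0.077030 g/(s*kW)
SFC = 0.077030 * 3600 = 277.31 g/kWh


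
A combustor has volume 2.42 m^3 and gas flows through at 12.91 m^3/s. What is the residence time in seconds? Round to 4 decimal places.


tau = V / Q_flow
tau = 2.42 / 12.91 = 0.1875 s


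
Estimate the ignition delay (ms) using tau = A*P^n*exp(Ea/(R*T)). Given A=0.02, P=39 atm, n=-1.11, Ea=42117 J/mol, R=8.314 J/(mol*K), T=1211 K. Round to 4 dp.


tau = A * P^n * exp(Ea/(R*T))
P^n = 39^(-1.11) = 0.01713635
Ea/(R*T) = 42117/(8.314*1211) = 4.183148
exp(Ea/(R*T)) = 65.571971
tau = 0.02 * 0.01713635 * 65.571971 = 0.0225 ms


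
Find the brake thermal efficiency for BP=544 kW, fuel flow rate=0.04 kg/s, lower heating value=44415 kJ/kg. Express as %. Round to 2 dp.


eta_BTE = (BP / (mf * LHV)) * 100
Denominator = 0.04 * 44415 = 1776.6000 kW
eta_BTE = (544 / 1776.6000) * 100 = 30.62%


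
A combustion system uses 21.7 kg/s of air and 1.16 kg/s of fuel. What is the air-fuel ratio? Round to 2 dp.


AFR = m_air / m_fuel
AFR = 21.7 / 1.16 = 18.71


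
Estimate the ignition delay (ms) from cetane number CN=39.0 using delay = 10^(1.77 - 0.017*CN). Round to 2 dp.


delay = 10^(1.77 - 0.017*CN)
Exponent = 1.77 - 0.017*39.0 = 1.1070
delay = 10^1.1070 = 12.79 ms


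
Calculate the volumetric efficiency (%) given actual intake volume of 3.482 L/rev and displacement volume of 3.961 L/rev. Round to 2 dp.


eta_v = (V_actual / V_disp) * 100
Ratio = 3.482 / 3.961 = 0.8791
eta_v = 0.8791 * 100 = 87.91%


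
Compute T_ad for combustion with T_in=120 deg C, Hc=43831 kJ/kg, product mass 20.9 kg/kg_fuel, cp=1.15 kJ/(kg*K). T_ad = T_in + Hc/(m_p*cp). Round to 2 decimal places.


T_ad = T_in + Hc / (m_p * cp)
Denominator = 20.9 * 1.15 = 24.0350
Temperature rise = 43831 / 24.0350 = 1823.63 K
T_ad = 120 + 1823.63 = 1943.63 deg C


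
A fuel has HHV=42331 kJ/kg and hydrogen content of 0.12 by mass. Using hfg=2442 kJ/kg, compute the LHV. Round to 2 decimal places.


LHV = HHV - hfg * 9 * H
Water correction = 2442 * 9 * 0.12 = 2637.360 kJ/kg
LHV = 42331 - 2637.360 = 39693.64 kJ/kg


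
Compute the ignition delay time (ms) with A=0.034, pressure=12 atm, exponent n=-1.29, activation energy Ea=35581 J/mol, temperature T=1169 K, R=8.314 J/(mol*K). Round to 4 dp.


tau = A * P^n * exp(Ea/(R*T))
P^n = 12^(-1.29) = 0.04053743
Ea/(R*T) = 35581/(8.314*1169) = 3.660948
exp(Ea/(R*T)) = 38.898220
tau = 0.034 * 0.04053743 * 38.898220 = 0.0536 ms


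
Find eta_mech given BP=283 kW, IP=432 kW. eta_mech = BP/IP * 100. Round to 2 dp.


eta_mech = (BP / IP) * 100
Ratio = 283 / 432 = 0.6551
eta_mech = 0.6551 * 100 = 65.51%


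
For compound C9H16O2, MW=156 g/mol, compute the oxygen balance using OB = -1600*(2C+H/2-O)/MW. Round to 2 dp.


OB = -1600 * (2C + H/2 - O) / MW
Inner = 2*9 + 16/2 - 2 = 24.00
OB = -1600 * 24.00 / 156 = -246.15%


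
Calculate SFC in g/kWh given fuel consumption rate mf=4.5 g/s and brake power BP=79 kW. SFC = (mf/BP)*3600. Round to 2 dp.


SFC = (mf / BP) * 3600
Rate = 4.5 / 79 = 0.056962 g/(s*kW)
SFC = 0.056962 * 3600 = 205.06 g/kWh


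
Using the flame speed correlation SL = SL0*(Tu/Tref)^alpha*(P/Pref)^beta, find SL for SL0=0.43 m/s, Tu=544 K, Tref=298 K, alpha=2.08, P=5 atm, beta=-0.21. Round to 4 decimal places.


SL = SL0 * (Tu/Tref)^alpha * (P/Pref)^beta
T ratio = 544/298 = 1.82550336
(T ratio)^alpha = 1.82550336^2.08 = 3.496841
(P/Pref)^beta = 5^(-0.21) = 0.713208
SL = 0.43 * 3.496841 * 0.713208 = 1.0724 m/s


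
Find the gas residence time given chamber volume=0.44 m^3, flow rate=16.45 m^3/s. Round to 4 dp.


tau = V / Q_flow
tau = 0.44 / 16.45 = 0.0267 s


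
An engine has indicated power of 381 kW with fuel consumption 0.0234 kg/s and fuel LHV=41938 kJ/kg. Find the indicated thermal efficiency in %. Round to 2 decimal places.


eta_ith = (IP / (mf * LHV)) * 100
Denominator = 0.0234 * 41938 = 981.3492 kW
eta_ith = (381 / 981.3492) * 100 = 38.82%


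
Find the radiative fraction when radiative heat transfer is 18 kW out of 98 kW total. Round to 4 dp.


f_rad = Q_rad / Q_total
f_rad = 18 / 98 = 0.1837


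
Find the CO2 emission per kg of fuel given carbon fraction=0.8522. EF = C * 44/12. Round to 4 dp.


EF = C_frac * (M_CO2 / M_C)
EF = 0.8522 * (44/12)
EF = 0.8522 * 3.666667 = 3.1247 kg_CO2/kg_fuel


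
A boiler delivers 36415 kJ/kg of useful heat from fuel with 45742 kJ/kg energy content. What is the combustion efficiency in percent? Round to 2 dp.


Efficiency = (Q_useful / Q_fuel) * 100
Efficiency = (36415 / 45742) * 100
Efficiency = 0.7961 * 100 = 79.61%


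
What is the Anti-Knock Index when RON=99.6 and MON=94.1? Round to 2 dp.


AKI = (RON + MON) / 2
AKI = (99.6 + 94.1) / 2
AKI = 193.7 / 2 = 96.85


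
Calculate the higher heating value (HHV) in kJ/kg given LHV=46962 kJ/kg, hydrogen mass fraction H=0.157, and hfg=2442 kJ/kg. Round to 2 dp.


HHV = LHV + hfg * 9 * H
Water addition = 2442 * 9 * 0.157 = 3450.546 kJ/kg
HHV = 46962 + 3450.546 = 50412.55 kJ/kg


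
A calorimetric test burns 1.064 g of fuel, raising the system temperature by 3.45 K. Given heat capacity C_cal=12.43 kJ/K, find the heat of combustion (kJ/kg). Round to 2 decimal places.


Hc = C_cal * delta_T / m_fuel
Q_released = 12.43 * 3.45 = 42.8835 kJ
m_fuel = 1.064 g = 1.064/1000 kg = 0.001064 kg
Hc = 42.8835 / 0.001064 = 40304.04 kJ/kg


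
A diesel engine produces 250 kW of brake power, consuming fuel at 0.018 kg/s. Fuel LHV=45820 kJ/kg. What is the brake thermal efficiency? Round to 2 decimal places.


eta_BTE = (BP / (mf * LHV)) * 100
Denominator = 0.018 * 45820 = 824.7600 kW
eta_BTE = (250 / 824.7600) * 100 = 30.31%


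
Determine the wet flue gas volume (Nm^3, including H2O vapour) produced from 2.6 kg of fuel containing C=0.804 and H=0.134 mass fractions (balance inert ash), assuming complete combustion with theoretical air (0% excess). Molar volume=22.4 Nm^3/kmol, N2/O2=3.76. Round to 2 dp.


Per kg fuel: CO2 = (C/12 kmol)*22.4 = (0.804/12)*22.4 = 1.50080 Nm^3
Per kg fuel: H2O = (H/2 kmol)*22.4 = (0.134/2)*22.4 = 1.50080 Nm^3
O2 needed per kg fuel = C/12 + H/4 = 0.804/12 + 0.134/4 = 0.10050000 kmol
Per kg fuel: N2 = O2*3.76*22.4 = 0.10050000*3.76*22.4 = 8.46451 Nm^3
Total per kg = 1.50080 + 1.50080 + 8.46451 = 11.46611 Nm^3
Total = 11.46611 * 2.6 = 29.81 Nm^3


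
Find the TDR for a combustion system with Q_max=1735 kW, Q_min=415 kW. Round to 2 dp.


TDR = Q_max / Q_min
TDR = 1735 / 415 = 4.18


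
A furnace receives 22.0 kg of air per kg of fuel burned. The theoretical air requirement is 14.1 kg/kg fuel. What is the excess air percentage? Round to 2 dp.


Excess air = actual - stoichiometric = 22.0 - 14.1 = 7.90 kg/kg fuel
Excess air % = (excess / stoich) * 100 = (7.90 / 14.1) * 100 = 56.03%


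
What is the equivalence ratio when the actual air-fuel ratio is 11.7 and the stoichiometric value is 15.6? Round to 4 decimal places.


phi = AFR_stoich / AFR_actual
phi = 15.6 / 11.7 = 1.3333


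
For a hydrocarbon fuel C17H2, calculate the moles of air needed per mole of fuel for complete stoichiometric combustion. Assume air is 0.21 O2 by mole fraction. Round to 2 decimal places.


Balanced combustion: C17H2 + 17.5 O2 -> 17 CO2 + 1 H2O
O2 needed = C + H/4 = 17 + 2/4 = 17.50 moles
Air moles = O2 / 0.21 = 17.50 / 0.21 = 83.33 moles air


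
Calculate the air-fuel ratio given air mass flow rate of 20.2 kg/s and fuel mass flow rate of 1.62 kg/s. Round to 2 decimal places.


AFR = m_air / m_fuel
AFR = 20.2 / 1.62 = 12.47


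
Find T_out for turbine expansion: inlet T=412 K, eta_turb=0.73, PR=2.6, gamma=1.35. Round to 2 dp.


T_out = T_in * (1 - eta * (1 - PR^(-(gamma-1)/gamma)))
Exponent = -(1.35-1)/1.35 = -0.25925926
PR^exp = 2.6^(-0.25925926) = 0.78057442
Factor = 1 - 0.73*(1 - 0.78057442) = 0.83981933
T_out = 412 * 0.83981933 = 346.01 K


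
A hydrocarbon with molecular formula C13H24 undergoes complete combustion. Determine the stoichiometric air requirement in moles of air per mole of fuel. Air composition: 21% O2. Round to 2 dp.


Balanced combustion: C13H24 + 19 O2 -> 13 CO2 + 12 H2O
O2 needed = C + H/4 = 13 + 24/4 = 19.00 moles
Air moles = O2 / 0.21 = 19.00 / 0.21 = 90.48 moles air


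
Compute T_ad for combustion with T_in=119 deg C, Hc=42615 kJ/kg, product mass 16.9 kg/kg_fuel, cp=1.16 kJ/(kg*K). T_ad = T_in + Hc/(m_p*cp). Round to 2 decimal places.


T_ad = T_in + Hc / (m_p * cp)
Denominator = 16.9 * 1.16 = 19.6040
Temperature rise = 42615 / 19.6040 = 2173.79 K
T_ad = 119 + 2173.79 = 2292.79 deg C


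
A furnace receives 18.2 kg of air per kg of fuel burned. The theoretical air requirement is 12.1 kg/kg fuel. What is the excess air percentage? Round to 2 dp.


Excess air = actual - stoichiometric = 18.2 - 12.1 = 6.10 kg/kg fuel
Excess air % = (excess / stoich) * 100 = (6.10 / 12.1) * 100 = 50.41%


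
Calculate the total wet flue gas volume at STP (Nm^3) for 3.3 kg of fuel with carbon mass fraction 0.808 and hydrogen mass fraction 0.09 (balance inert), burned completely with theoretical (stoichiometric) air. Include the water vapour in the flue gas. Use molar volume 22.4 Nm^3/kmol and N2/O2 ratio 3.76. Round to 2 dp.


Per kg fuel: CO2 = (C/12 kmol)*22.4 = (0.808/12)*22.4 = 1.50827 Nm^3
Per kg fuel: H2O = (H/2 kmol)*22.4 = (0.09/2)*22.4 = 1.00800 Nm^3
O2 needed per kg fuel = C/12 + H/4 = 0.808/12 + 0.09/4 = 0.08983333 kmol
Per kg fuel: N2 = O2*3.76*22.4 = 0.08983333*3.76*22.4 = 7.56612 Nm^3
Total per kg = 1.50827 + 1.00800 + 7.56612 = 10.08239 Nm^3
Total = 10.08239 * 3.3 = 33.27 Nm^3


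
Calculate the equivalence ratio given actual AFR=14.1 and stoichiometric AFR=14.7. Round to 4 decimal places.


phi = AFR_stoich / AFR_actual
phi = 14.7 / 14.1 = 1.0426


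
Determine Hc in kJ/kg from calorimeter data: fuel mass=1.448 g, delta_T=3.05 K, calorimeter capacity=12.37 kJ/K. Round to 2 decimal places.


Hc = C_cal * delta_T / m_fuel
Q_released = 12.37 * 3.05 = 37.7285 kJ
m_fuel = 1.448 g = 1.448/1000 kg = 0.001448 kg
Hc = 37.7285 / 0.001448 = 26055.59 kJ/kg


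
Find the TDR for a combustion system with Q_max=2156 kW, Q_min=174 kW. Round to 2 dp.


TDR = Q_max / Q_min
TDR = 2156 / 174 = 12.39


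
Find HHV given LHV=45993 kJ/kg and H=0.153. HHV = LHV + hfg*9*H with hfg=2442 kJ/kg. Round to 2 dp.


HHV = LHV + hfg * 9 * H
Water addition = 2442 * 9 * 0.153 = 3362.634 kJ/kg
HHV = 45993 + 3362.634 = 49355.63 kJ/kg


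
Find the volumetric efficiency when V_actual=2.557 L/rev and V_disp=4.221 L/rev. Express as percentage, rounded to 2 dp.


eta_v = (V_actual / V_disp) * 100
Ratio = 2.557 / 4.221 = 0.6058
eta_v = 0.6058 * 100 = 60.58%


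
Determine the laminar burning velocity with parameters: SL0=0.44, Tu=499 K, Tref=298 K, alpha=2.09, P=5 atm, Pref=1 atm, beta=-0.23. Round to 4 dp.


SL = SL0 * (Tu/Tref)^alpha * (P/Pref)^beta
T ratio = 499/298 = 1.67449664
(T ratio)^alpha = 1.67449664^2.09 = 2.937096
(P/Pref)^beta = 5^(-0.23) = 0.690616
SL = 0.44 * 2.937096 * 0.690616 = 0.8925 m/s


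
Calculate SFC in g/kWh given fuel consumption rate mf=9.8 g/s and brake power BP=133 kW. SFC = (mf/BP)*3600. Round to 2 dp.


SFC = (mf / BP) * 3600
Rate = 9.8 / 133 = 0.073684 g/(s*kW)
SFC = 0.073684 * 3600 = 265.26 g/kWh


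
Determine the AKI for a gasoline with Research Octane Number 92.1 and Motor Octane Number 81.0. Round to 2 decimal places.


AKI = (RON + MON) / 2
AKI = (92.1 + 81.0) / 2
AKI = 173.1 / 2 = 86.55


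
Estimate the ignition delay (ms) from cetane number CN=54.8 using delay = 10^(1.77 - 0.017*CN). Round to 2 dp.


delay = 10^(1.77 - 0.017*CN)
Exponent = 1.77 - 0.017*54.8 = 0.8384
delay = 10^0.8384 = 6.89 ms


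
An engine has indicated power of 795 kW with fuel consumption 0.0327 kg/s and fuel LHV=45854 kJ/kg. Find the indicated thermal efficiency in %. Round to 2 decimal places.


eta_ith = (IP / (mf * LHV)) * 100
Denominator = 0.0327 * 45854 = 1499.4258 kW
eta_ith = (795 / 1499.4258) * 100 = 53.02%


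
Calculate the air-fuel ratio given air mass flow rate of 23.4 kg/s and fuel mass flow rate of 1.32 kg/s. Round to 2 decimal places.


AFR = m_air / m_fuel
AFR = 23.4 / 1.32 = 17.73


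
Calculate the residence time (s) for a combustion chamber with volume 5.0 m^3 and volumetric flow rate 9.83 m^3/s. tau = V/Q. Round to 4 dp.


tau = V / Q_flow
tau = 5.0 / 9.83 = 0.5086 s


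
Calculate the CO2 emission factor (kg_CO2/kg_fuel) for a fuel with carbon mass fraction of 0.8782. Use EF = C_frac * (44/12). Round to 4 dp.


EF = C_frac * (M_CO2 / M_C)
EF = 0.8782 * (44/12)
EF = 0.8782 * 3.666667 = 3.2201 kg_CO2/kg_fuel


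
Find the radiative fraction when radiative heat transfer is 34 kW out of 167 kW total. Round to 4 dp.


f_rad = Q_rad / Q_total
f_rad = 34 / 167 = 0.2036


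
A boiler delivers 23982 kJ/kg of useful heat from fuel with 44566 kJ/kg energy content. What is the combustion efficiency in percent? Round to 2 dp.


Efficiency = (Q_useful / Q_fuel) * 100
Efficiency = (23982 / 44566) * 100
Efficiency = 0.5381 * 100 = 53.81%


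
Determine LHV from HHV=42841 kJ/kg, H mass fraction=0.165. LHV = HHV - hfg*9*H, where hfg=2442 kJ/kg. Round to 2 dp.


LHV = HHV - hfg * 9 * H
Water correction = 2442 * 9 * 0.165 = 3626.370 kJ/kg
LHV = 42841 - 3626.370 = 39214.63 kJ/kg


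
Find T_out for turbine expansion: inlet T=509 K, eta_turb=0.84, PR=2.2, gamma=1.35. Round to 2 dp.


T_out = T_in * (1 - eta * (1 - PR^(-(gamma-1)/gamma)))
Exponent = -(1.35-1)/1.35 = -0.25925926
PR^exp = 2.2^(-0.25925926) = 0.81512413
Factor = 1 - 0.84*(1 - 0.81512413) = 0.84470427
T_out = 509 * 0.84470427 = 429.95 K


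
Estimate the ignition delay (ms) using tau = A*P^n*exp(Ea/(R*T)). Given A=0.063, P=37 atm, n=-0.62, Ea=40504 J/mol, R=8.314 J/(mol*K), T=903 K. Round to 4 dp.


tau = A * P^n * exp(Ea/(R*T))
P^n = 37^(-0.62) = 0.10658962
Ea/(R*T) = 40504/(8.314*903) = 5.395108
exp(Ea/(R*T)) = 220.325944
tau = 0.063 * 0.10658962 * 220.325944 = 1.4795 ms
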